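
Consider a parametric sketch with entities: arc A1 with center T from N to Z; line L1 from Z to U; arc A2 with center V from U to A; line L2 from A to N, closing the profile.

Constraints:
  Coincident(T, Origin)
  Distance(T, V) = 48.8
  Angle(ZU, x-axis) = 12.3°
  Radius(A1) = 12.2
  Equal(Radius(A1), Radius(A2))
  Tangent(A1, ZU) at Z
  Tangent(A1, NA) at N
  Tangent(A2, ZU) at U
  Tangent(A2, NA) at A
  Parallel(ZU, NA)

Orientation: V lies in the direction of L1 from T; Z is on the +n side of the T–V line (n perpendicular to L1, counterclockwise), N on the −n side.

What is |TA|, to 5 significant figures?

50.302

The slot axis is L1's direction at 12.3°, so u = (cos 12.3°, sin 12.3°) = (0.97705, 0.21303) and n = (−sin 12.3°, cos 12.3°) = (-0.21303, 0.97705). T is at the origin and V lies 48.8 along u from T, so V = 48.8·u = (47.680, 10.396). Tangency of A1 to both parallel lines with radius 12.2 puts Z and N at T ± 12.2·n: Z = (-2.5990, 11.920), N = (2.5990, -11.920). Equal radii place U and A the same way about V: U = V + 12.2·n = (45.081, 22.316), A = V − 12.2·n = (50.279, -1.5241). Then |TA| = |A − T| = 50.302.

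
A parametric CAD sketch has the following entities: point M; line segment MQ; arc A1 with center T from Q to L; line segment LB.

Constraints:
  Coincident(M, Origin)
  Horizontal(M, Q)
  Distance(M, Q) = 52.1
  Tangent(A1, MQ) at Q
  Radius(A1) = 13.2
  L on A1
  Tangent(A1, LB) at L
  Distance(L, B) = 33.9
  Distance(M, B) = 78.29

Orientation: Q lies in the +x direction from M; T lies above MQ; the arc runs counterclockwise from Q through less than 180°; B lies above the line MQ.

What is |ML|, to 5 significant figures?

66.841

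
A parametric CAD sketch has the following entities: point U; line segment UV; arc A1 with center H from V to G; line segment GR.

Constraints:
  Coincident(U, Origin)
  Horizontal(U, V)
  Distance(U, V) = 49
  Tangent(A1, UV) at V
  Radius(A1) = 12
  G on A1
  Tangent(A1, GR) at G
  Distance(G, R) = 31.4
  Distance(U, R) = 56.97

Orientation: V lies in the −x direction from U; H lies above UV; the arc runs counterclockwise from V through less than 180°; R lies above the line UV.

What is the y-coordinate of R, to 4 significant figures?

43.38

U is at the origin; U and V share the same y with |UV| = 49.0 and V on the −x side, so V = (-49.00, 0.000). The tangent condition forces HV to be normal to UV, so H = V + (0, 12) = (-49.00, 12.00). Since HG ⟂ GR (tangency), |HR| = √(12.0² + 31.4²) = 33.61 regardless of where G sits on A1. So R lies on both circle(U, 56.97) and circle(H, 33.61); the above-UV intersection is R = (-36.93, 43.38). G is the foot of the tangent from R: G = (-37.00, 11.98).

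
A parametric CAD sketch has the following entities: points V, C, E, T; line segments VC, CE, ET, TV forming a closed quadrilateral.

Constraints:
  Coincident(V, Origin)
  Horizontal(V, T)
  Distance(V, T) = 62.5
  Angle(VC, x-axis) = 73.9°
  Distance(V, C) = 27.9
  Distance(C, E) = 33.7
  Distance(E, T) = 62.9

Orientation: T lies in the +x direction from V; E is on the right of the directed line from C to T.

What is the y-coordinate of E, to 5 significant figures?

-5.9664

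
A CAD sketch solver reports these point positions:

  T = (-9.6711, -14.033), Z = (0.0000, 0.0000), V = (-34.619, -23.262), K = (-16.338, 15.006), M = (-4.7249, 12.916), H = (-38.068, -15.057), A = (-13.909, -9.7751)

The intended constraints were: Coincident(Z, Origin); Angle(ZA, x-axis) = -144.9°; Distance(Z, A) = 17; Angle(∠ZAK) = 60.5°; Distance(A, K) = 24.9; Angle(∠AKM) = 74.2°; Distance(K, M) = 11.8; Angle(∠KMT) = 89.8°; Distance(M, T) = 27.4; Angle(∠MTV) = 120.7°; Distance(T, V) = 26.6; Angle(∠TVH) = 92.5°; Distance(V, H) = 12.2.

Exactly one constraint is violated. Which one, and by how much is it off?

Distance(V, H) = 12.2 — off by 3.30.

Z = (0.00, 0.00) ✓; ZA at -144.9° ✓; |ZA| = 17.00 ✓; ∠ZAK = 60.50° ✓; |AK| = 24.90 ✓; ∠AKM = 74.20° ✓; |KM| = 11.80 ✓; ∠KMT = 89.80° ✓; |MT| = 27.40 ✓; ∠MTV = 120.7° ✓; |TV| = 26.60 ✓; ∠TVH = 92.50° ✓; |VH| = 8.900 ✗.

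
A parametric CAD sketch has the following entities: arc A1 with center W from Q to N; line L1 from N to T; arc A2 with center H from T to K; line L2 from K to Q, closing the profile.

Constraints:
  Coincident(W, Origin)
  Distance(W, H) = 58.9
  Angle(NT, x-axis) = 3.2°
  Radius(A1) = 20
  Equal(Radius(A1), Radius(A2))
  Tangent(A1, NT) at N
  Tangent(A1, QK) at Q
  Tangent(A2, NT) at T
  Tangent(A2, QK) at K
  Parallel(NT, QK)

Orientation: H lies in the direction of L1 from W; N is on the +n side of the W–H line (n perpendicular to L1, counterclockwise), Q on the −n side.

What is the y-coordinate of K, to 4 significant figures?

-16.68

The slot axis is L1's direction at 3.2°, so u = (cos 3.2°, sin 3.2°) = (0.9984, 0.05582) and n = (−sin 3.2°, cos 3.2°) = (-0.05582, 0.9984). W is at the origin and H lies 58.9 along u from W, so H = 58.9·u = (58.81, 3.288). Tangency of A1 to both parallel lines with radius 20.0 puts N and Q at W ± 20.0·n: N = (-1.116, 19.97), Q = (1.116, -19.97). Equal radii place T and K the same way about H: T = H + 20.0·n = (57.69, 23.26), K = H − 20.0·n = (59.92, -16.68). So K.y = -16.68.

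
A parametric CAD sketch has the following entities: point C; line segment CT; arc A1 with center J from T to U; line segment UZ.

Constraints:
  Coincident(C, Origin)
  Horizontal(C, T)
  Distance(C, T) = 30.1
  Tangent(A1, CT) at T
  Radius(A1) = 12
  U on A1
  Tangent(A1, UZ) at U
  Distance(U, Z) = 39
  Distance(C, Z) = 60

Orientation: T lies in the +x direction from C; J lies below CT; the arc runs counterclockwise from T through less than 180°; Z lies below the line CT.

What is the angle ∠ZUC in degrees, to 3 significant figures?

144°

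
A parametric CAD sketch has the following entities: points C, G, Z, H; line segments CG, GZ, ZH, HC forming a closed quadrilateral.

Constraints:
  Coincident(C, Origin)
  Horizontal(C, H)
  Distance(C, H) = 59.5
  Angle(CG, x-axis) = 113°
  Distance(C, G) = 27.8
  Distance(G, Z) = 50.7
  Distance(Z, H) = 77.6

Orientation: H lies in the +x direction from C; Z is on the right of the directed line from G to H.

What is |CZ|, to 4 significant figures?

28.65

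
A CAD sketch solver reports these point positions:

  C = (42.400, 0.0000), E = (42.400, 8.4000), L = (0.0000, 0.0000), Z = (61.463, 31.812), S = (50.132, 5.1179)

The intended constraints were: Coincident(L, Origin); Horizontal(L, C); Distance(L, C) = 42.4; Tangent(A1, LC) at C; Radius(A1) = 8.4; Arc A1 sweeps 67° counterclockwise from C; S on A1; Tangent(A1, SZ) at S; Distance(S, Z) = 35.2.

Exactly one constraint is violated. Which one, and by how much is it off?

Distance(S, Z) = 35.2 — off by 6.20.

L = (0.00, 0.00) ✓; L.y = 0.00, C.y = 0.00 ✓; |LC| = 42.40 ✓; ∠(EC, CL) = 90.00° ✓; |EC| = 8.400 ✓; bearing(E→S) − bearing(E→C) = 67.00° ✓; |ES| = 8.400 ✓; ∠(ES, SZ) = 90.00° ✓; |SZ| = 29.00 ✗.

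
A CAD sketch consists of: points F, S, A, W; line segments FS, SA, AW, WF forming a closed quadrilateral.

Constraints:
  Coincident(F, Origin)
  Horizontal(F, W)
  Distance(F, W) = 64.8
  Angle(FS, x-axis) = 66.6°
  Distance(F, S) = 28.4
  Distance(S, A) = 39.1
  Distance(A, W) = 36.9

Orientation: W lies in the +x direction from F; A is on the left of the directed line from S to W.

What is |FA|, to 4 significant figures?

59.96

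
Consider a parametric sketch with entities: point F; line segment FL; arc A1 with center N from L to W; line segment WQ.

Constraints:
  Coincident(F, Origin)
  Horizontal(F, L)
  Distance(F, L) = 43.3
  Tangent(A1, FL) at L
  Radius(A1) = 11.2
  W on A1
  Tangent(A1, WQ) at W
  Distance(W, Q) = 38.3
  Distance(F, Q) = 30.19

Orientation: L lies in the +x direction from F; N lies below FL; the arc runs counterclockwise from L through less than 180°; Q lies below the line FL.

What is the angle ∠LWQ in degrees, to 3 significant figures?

158°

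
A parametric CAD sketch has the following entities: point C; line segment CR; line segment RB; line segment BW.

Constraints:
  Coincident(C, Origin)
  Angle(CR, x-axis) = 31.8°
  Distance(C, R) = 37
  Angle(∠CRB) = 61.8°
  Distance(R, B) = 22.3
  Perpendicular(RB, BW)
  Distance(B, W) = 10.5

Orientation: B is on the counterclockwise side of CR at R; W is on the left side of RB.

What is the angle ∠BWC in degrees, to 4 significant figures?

167.7°

∠CRB = 61.8°, so RB runs at 31.8° + (180° − 61.8°) = 150.0° from the x-axis; with |RB| = 22.3, B = R + 22.3·(cos 150.0°, sin 150.0°) = (12.13, 30.65). The perpendicularity gives BW at right angles to RB; with |BW| = 10.5 on the left of RB, W = B + 10.5·(-0.5000, -0.8660) = (6.884, 21.55). Then cos ∠BWC = WB·WC / (|WB||WC|), giving 167.7°.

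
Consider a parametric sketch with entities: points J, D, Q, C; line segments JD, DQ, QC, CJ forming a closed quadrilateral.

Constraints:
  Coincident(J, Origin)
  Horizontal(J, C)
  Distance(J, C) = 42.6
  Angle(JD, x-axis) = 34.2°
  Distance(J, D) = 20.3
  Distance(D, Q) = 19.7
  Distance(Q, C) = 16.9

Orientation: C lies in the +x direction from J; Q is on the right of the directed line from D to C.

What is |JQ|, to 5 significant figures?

27.256

Checks: |DQ| = 19.70 ✓; |QC| = 16.90 ✓.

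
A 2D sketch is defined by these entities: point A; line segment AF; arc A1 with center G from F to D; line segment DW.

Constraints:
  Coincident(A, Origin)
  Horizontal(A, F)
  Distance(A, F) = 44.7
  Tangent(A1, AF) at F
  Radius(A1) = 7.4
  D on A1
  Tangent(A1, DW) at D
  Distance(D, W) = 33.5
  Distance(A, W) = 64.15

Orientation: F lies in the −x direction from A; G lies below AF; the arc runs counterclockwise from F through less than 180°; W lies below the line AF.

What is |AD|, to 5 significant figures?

52.692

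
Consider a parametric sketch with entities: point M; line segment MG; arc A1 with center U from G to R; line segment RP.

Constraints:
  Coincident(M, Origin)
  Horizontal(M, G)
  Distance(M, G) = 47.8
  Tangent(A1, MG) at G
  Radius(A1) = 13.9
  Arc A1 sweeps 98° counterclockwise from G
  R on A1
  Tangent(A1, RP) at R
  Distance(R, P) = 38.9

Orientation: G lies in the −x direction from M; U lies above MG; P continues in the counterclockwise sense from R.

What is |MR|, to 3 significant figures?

37.5

Since A1 is tangent to MG there, UG ⟂ MG, so U = G + (0, 13.9) = (-47.8, 13.9). On A1, G sits at bearing -90° from U; a 98° counterclockwise sweep puts R at bearing 8°, so R = U + 13.9·(cos 8°, sin 8°) = (-34.0, 15.8). Then |MR| = |R − M| = 37.5.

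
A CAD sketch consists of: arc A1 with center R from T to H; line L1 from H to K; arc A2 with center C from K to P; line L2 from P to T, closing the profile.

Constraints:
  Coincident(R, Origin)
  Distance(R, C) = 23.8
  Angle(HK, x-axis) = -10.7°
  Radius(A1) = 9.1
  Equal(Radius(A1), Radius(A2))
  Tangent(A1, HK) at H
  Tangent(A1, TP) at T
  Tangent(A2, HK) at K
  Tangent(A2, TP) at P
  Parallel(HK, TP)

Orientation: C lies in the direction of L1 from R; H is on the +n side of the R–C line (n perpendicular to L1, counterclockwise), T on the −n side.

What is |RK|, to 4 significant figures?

25.48

The slot axis is L1's direction at -10.7°, so u = (cos -10.7°, sin -10.7°) = (0.9826, -0.1857) and n = (−sin -10.7°, cos -10.7°) = (0.1857, 0.9826). R is at the origin and C lies 23.8 along u from R, so C = 23.8·u = (23.39, -4.419). Tangency of A1 to both parallel lines with radius 9.1 puts H and T at R ± 9.1·n: H = (1.690, 8.942), T = (-1.690, -8.942). Equal radii place K and P the same way about C: K = C + 9.1·n = (25.08, 4.523), P = C − 9.1·n = (21.70, -13.36). Then |RK| = |K − R| = 25.48.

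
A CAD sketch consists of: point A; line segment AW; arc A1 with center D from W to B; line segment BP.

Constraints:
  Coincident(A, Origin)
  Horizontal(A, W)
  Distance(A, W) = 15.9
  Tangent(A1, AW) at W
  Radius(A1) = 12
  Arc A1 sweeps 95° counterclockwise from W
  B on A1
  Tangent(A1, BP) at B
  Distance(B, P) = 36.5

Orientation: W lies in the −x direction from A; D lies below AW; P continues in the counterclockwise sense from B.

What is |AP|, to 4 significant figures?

55.23

A is at the origin; A and W share the same y with |AW| = 15.9 and W on the −x side, so W = (-15.90, 0.000). The tangent condition forces DW to be normal to AW, so D = W + (0, -12) = (-15.90, -12.00). On A1, W sits at bearing 90° from D; a 95° counterclockwise sweep puts B at bearing 185°, so B = D + 12.0·(cos 185°, sin 185°) = (-27.85, -13.05). A1 meets BP tangentially, so DB is at right angles to BP, so BP runs along (−sin 185°, cos 185°); with |BP| = 36.5, P = (-24.67, -49.41). Then |AP| = |P − A| = 55.23.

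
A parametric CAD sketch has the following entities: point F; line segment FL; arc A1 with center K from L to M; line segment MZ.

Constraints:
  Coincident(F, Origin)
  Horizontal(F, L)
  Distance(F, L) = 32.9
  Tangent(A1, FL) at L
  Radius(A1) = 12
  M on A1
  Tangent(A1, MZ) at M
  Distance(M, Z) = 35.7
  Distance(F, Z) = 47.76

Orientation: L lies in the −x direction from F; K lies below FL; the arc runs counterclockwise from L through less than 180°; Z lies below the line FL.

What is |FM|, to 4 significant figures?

46.07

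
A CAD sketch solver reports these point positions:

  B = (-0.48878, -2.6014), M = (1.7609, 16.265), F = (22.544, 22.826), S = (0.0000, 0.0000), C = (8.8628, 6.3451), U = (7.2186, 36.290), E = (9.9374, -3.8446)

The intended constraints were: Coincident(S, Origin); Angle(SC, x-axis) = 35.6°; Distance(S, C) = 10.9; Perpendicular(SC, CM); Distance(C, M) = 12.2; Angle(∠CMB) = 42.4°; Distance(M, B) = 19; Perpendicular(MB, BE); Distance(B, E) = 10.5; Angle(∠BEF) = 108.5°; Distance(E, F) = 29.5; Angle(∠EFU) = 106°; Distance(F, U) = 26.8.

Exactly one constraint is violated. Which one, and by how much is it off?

Distance(F, U) = 26.8 — off by 6.40.

S = (0.00, 0.00) ✓; SC at 35.60° ✓; |SC| = 10.90 ✓; ∠(SC, CM) = 90.00° ✓; |CM| = 12.20 ✓; ∠CMB = 42.40° ✓; |MB| = 19.00 ✓; ∠(MB, BE) = 90.00° ✓; |BE| = 10.50 ✓; ∠BEF = 108.5° ✓; |EF| = 29.50 ✓; ∠EFU = 106.0° ✓; |FU| = 20.40 ✗.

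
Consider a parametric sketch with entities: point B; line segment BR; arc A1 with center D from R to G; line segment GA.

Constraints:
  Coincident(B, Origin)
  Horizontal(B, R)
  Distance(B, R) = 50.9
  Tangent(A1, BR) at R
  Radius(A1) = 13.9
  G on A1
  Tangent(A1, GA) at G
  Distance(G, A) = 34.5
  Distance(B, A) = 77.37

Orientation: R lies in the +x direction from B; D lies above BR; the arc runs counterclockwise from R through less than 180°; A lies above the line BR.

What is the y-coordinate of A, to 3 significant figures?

50.2

B is at the origin; BR is horizontal with |BR| = 50.9 and R on the +x side, so R = (50.9, 0.00). A1 meets BR tangentially, so DR is at right angles to BR, so D = R + (0, 13.9) = (50.9, 13.9). Since DG ⟂ GA (tangency), |DA| = √(13.9² + 34.5²) = 37.2 regardless of where G sits on A1. So A lies on both circle(B, 77.37) and circle(D, 37.2); the above-BR intersection is A = (58.8, 50.2). G is the foot of the tangent from A: G = (64.6, 16.2).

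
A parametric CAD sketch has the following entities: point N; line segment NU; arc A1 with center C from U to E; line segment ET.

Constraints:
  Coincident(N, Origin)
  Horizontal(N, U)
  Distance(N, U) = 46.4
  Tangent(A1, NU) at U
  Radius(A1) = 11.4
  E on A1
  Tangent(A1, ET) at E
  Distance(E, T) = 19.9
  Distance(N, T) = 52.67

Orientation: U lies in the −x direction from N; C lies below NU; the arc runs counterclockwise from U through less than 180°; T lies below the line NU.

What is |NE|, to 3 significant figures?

57.9

Checks: ∠(CU, UN) = 90.00° ✓; |CE| = 11.40 ✓; ∠(CE, ET) = 90.00° ✓; |ET| = 19.90 ✓; |NT| = 52.67 ✓.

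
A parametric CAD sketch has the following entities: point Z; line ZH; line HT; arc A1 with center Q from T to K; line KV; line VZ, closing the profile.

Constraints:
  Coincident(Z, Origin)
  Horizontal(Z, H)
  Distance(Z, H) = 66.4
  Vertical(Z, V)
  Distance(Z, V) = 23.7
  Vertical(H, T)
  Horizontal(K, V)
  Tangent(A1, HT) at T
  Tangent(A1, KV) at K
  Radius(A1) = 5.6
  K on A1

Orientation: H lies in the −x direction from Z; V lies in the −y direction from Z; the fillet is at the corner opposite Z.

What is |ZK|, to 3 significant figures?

65.3

The virtual corner opposite Z is at (-66.4, -23.7). Since A1 is tangent to HT there, QT ⟂ HT and tangency of A1 to KV means the radius QK is perpendicular to KV, with radius 5.6, so the center Q sits 5.6 in from both sides at Q = (-60.8, -18.1). That places the tangent points at T = (-66.4, -18.1) on HT and K = (-60.8, -23.7) on KV. Then |ZK| = |K − Z| = 65.3.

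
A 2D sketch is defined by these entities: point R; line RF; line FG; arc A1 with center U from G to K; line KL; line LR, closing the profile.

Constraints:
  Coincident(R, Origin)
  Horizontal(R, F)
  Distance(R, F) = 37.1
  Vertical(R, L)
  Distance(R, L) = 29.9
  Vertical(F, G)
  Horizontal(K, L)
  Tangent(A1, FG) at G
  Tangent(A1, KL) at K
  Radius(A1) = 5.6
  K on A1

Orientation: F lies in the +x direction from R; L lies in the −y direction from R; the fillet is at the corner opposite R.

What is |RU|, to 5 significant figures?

39.784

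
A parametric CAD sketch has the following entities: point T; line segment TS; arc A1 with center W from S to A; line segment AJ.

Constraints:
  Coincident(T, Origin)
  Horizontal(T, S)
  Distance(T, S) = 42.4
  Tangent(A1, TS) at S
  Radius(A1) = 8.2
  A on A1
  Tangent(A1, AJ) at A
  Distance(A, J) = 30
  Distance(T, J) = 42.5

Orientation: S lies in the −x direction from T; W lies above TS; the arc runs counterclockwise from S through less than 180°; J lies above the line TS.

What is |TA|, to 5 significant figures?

35.065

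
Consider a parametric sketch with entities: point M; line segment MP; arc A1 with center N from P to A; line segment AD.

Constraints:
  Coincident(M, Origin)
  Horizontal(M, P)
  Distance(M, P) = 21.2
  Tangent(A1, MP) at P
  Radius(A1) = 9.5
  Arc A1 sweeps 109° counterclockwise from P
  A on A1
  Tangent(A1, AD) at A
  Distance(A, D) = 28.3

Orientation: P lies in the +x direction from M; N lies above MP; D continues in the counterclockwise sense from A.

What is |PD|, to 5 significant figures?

39.352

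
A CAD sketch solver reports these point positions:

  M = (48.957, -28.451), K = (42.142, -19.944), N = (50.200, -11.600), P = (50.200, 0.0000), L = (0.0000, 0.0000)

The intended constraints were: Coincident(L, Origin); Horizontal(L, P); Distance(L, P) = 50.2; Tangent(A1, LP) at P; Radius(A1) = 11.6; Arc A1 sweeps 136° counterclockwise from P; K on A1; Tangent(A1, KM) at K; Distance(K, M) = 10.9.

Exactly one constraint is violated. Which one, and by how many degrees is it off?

Tangent(A1, KM) at K — off by 7.30°.

L = (0.00, 0.00) ✓; L.y = 0.00, P.y = 0.00 ✓; |LP| = 50.20 ✓; ∠(NP, PL) = 90.00° ✓; |NP| = 11.60 ✓; bearing(N→K) − bearing(N→P) = 136.0° ✓; |NK| = 11.60 ✓; ∠(NK, KM) = 97.30° ✗; |KM| = 10.90 ✓.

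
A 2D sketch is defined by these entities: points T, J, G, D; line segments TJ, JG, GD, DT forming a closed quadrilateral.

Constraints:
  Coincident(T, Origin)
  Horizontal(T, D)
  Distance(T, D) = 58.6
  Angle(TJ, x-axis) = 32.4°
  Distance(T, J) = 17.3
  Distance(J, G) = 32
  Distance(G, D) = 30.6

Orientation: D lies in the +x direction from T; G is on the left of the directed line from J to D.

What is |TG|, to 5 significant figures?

49.296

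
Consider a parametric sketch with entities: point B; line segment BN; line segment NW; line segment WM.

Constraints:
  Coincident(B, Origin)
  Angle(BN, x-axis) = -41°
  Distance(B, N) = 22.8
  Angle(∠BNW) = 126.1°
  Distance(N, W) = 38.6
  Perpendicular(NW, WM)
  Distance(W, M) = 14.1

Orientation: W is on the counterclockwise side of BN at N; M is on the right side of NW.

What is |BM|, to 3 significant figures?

61.4

∠BNW = 126.1°, so NW runs at -41.0° + (180° − 126.1°) = 12.9° from the x-axis; with |NW| = 38.6, W = N + 38.6·(cos 12.9°, sin 12.9°) = (54.8, -6.34). The perpendicularity gives WM at right angles to NW; with |WM| = 14.1 on the right of NW, M = W + 14.1·(0.223, -0.975) = (58.0, -20.1). Then |BM| = |M − B| = 61.4.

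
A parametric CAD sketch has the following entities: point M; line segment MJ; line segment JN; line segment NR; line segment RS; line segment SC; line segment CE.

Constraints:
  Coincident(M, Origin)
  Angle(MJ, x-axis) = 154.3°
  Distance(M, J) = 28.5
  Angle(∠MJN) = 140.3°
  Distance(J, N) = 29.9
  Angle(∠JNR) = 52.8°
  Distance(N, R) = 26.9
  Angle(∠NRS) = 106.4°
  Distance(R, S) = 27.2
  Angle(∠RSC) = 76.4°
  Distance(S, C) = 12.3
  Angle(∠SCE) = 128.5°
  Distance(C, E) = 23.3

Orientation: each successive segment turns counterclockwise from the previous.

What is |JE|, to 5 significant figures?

18.399

M is at the origin; MJ runs at 154.3° with length 28.5, so J = (-25.681, 12.359). ∠MJN = 140.3° gives JN at -166.00° from the x-axis; with |JN| = 29.9, N = (-54.693, 5.1258). ∠JNR = 52.8° gives NR at -38.800° from the x-axis; with |NR| = 26.9, R = (-33.728, -11.730). ∠NRS = 106.4° gives RS at 34.800° from the x-axis; with |RS| = 27.2, S = (-11.393, 3.7936). ∠RSC = 76.4° gives SC at 138.40° from the x-axis; with |SC| = 12.3, C = (-20.591, 11.960). ∠SCE = 128.5° gives CE at -170.10° from the x-axis; with |CE| = 23.3, E = (-43.544, 7.9539). Then |JE| = |E − J| = 18.399.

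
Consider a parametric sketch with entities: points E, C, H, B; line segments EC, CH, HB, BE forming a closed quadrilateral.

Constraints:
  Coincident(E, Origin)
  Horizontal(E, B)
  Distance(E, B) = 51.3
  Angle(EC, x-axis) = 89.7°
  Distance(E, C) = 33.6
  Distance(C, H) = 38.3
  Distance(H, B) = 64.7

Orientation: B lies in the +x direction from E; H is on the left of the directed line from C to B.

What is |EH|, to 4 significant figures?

66.30

E is at the origin; E and B share the same y with |EB| = 51.3 and B in +x, so B = (51.3, 0). EC runs at 89.7° with |EC| = 33.6, so C = (0.1759, 33.60). H is determined by |CH| = 38.3 and |HB| = 64.7 together: it lies at the intersection of circle(C, 38.3) and circle(B, 64.7). With |CB| = 61.18, the foot of the radical line on CB is 8.364 from C and the perpendicular offset is √(38.3² − 8.364²) = 37.38. Taking the left-of-CB solution: H = (27.69, 60.24).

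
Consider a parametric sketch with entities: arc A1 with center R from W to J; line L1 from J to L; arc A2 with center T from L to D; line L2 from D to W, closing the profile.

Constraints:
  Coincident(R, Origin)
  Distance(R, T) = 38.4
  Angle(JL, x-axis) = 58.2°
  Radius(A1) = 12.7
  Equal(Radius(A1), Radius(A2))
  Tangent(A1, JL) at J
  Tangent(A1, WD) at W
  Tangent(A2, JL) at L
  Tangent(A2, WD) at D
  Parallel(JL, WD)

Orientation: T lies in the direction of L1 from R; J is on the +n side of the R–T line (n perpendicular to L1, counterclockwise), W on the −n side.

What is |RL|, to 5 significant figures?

40.446

Tangency of A1 to both parallel lines with radius 12.7 puts J and W at R ± 12.7·n: J = (-10.794, 6.6923), W = (10.794, -6.6923). Equal radii place L and D the same way about T: L = T + 12.7·n = (9.4415, 39.328), D = T − 12.7·n = (31.029, 25.944). Then |RL| = |L − R| = 40.446.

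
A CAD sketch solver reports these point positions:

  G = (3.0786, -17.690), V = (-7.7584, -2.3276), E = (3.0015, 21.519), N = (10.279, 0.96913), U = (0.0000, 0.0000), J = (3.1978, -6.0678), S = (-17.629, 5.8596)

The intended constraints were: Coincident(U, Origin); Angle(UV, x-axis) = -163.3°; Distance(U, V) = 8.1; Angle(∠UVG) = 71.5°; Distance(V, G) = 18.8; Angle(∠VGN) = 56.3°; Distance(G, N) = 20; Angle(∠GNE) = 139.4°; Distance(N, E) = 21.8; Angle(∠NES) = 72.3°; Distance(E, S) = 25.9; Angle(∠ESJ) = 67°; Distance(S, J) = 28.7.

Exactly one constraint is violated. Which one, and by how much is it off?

Distance(S, J) = 28.7 — off by 4.70.

U = (0.00, 0.00) ✓; UV at -163.3° ✓; |UV| = 8.100 ✓; ∠UVG = 71.50° ✓; |VG| = 18.80 ✓; ∠VGN = 56.30° ✓; |GN| = 20.00 ✓; ∠GNE = 139.4° ✓; |NE| = 21.80 ✓; ∠NES = 72.30° ✓; |ES| = 25.90 ✓; ∠ESJ = 67.00° ✓; |SJ| = 24.00 ✗.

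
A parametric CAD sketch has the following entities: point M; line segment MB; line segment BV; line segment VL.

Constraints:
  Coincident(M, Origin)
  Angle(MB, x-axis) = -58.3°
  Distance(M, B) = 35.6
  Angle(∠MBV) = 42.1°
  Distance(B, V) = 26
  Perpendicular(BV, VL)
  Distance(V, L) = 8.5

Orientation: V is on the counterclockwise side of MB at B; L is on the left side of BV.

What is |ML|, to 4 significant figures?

15.37

∠MBV = 42.1°, so BV runs at -58.3° + (180° − 42.1°) = 79.60° from the x-axis; with |BV| = 26.0, V = B + 26.0·(cos 79.60°, sin 79.60°) = (23.40, -4.716). The perpendicularity gives VL at right angles to BV; with |VL| = 8.5 on the left of BV, L = V + 8.5·(-0.9836, 0.1805) = (15.04, -3.182). Then |ML| = |L − M| = 15.37.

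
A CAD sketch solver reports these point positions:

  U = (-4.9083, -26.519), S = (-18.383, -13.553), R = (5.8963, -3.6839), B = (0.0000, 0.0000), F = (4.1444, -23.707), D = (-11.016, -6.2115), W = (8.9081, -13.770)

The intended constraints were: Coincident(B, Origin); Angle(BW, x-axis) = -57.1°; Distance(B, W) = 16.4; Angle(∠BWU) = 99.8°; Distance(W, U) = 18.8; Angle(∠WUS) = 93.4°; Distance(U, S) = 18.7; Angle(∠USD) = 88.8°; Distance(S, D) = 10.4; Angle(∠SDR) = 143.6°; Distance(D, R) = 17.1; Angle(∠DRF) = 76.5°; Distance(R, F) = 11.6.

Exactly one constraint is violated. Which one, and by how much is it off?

Distance(R, F) = 11.6 — off by 8.50.

B = (0.00, 0.00) ✓; BW at -57.10° ✓; |BW| = 16.40 ✓; ∠BWU = 99.80° ✓; |WU| = 18.80 ✓; ∠WUS = 93.40° ✓; |US| = 18.70 ✓; ∠USD = 88.80° ✓; |SD| = 10.40 ✓; ∠SDR = 143.6° ✓; |DR| = 17.10 ✓; ∠DRF = 76.50° ✓; |RF| = 20.10 ✗.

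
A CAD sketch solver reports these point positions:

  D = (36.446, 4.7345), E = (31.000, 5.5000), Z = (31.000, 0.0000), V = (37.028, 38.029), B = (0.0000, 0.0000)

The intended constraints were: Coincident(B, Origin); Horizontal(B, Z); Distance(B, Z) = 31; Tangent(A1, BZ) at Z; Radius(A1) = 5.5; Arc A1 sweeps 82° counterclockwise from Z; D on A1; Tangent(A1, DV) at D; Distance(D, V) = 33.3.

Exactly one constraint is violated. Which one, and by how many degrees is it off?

Tangent(A1, DV) at D — off by 7.00°.

B = (0.00, 0.00) ✓; B.y = 0.00, Z.y = 0.00 ✓; |BZ| = 31.00 ✓; ∠(EZ, ZB) = 90.00° ✓; |EZ| = 5.500 ✓; bearing(E→D) − bearing(E→Z) = 82.00° ✓; |ED| = 5.500 ✓; ∠(ED, DV) = 83.00° ✗; |DV| = 33.30 ✓.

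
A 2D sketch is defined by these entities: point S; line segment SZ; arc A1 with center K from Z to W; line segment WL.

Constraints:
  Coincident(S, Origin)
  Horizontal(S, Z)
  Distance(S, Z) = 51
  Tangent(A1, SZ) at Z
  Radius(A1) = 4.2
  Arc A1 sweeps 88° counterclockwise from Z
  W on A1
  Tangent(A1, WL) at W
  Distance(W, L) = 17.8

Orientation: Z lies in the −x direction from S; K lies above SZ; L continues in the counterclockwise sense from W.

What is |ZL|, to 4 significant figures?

22.37

S is at the origin; SZ is horizontal with |SZ| = 51.0 and Z on the −x side, so Z = (-51.00, 0.000). The tangent condition forces KZ to be normal to SZ, so K = Z + (0, 4.2) = (-51.00, 4.200). On A1, Z sits at bearing -90° from K; an 88° counterclockwise sweep puts W at bearing -2°, so W = K + 4.2·(cos -2°, sin -2°) = (-46.80, 4.053). Since A1 is tangent to WL there, KW ⟂ WL, so WL runs along (−sin -2°, cos -2°); with |WL| = 17.8, L = (-46.18, 21.84). Then |ZL| = |L − Z| = 22.37.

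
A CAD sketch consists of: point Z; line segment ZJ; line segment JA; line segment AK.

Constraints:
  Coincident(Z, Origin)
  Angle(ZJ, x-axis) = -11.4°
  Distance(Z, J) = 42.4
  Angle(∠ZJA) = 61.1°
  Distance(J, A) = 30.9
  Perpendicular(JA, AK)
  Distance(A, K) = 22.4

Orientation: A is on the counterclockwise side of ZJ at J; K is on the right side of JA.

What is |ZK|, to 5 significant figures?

60.423

∠ZJA = 61.1°, so JA runs at -11.4° + (180° − 61.1°) = 107.50° from the x-axis; with |JA| = 30.9, A = J + 30.9·(cos 107.50°, sin 107.50°) = (32.272, 21.089). JA ⟂ AK; with |AK| = 22.4 on the right of JA, K = A + 22.4·(0.95372, 0.30071) = (53.635, 27.825). Then |ZK| = |K − Z| = 60.423.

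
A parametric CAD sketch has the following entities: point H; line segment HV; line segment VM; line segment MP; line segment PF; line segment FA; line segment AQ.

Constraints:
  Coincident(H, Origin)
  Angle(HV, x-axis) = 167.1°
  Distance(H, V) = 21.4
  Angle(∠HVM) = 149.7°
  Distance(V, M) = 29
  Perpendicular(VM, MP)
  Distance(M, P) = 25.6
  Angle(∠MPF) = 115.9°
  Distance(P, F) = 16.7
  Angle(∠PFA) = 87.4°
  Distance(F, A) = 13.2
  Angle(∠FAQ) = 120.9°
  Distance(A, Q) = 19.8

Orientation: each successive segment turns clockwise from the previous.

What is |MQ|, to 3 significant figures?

9.86

∠PFA = 87.4° gives FA at -110° from the x-axis; with |FA| = 13.2, A = (-13.0, 25.9). ∠FAQ = 120.9° gives AQ at -169° from the x-axis; with |AQ| = 19.8, Q = (-32.5, 22.1). Then |MQ| = |Q − M| = 9.86.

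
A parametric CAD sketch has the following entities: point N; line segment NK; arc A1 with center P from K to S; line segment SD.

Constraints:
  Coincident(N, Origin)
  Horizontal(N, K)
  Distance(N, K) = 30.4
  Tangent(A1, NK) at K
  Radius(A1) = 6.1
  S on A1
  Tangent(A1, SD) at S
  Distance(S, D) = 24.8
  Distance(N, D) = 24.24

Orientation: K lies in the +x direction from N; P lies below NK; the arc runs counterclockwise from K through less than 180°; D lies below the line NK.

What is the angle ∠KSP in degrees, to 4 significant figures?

63.95°

Checks: |NK| = 30.40 ✓; |PS| = 6.100 ✓; ∠(PS, SD) = 90.00° ✓; |SD| = 24.80 ✓; |ND| = 24.24 ✓.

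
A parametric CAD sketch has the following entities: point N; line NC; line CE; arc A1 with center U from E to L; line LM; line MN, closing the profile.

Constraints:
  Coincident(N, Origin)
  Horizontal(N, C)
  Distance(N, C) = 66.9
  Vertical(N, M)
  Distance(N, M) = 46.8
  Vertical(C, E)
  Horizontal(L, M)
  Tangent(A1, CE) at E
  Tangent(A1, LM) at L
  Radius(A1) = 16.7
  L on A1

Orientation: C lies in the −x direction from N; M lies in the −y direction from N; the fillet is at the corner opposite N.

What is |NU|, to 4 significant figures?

58.53

N is at the origin; NC is horizontal with |NC| = 66.9 and C on the −x side, so C = (-66.90, 0.000). NM is vertical with |NM| = 46.8 and M on the −y side, so M = (0.000, -46.80). The virtual corner opposite N is at (-66.90, -46.80). Since A1 is tangent to CE there, UE ⟂ CE and since A1 is tangent to LM there, UL ⟂ LM, with radius 16.7, so the center U sits 16.7 in from both sides at U = (-50.20, -30.10). Then |NU| = |U − N| = 58.53.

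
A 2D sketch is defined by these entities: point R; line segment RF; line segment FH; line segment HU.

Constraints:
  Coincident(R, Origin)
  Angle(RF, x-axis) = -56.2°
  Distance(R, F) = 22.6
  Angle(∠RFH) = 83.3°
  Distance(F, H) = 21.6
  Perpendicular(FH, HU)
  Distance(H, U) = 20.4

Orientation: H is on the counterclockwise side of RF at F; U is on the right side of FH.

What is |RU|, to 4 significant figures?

46.85

R is at the origin; RF runs at -56.2° with length 22.6, so F = 22.6·(cos -56.2°, sin -56.2°) = (12.57, -18.78). ∠RFH = 83.3°, so FH runs at -56.2° + (180° − 83.3°) = 40.50° from the x-axis; with |FH| = 21.6, H = F + 21.6·(cos 40.50°, sin 40.50°) = (29.00, -4.752). FH ⟂ HU; with |HU| = 20.4 on the right of FH, U = H + 20.4·(0.6494, -0.7604) = (42.25, -20.26). Then |RU| = |U − R| = 46.85.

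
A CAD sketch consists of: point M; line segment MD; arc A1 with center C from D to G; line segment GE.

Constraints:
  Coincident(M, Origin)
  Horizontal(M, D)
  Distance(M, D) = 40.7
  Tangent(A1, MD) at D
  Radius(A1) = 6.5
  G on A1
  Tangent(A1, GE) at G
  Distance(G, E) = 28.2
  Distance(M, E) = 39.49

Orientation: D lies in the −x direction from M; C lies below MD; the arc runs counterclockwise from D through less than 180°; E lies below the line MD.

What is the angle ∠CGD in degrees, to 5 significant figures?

21.888°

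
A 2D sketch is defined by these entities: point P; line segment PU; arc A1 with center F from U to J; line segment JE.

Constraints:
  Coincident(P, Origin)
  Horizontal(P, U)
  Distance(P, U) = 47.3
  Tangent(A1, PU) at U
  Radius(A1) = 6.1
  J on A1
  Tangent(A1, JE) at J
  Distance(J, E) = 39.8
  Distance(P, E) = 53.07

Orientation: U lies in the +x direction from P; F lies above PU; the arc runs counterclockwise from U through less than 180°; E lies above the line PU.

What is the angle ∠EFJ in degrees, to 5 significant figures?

81.286°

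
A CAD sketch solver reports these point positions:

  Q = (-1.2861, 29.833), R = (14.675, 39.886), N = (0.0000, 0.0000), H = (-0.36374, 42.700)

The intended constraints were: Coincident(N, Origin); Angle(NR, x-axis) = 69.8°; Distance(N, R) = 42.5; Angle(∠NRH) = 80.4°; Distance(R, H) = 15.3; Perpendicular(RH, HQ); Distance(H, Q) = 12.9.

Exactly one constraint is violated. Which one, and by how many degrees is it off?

Perpendicular(RH, HQ) — off by 6.50°.

N = (0.00, 0.00) ✓; NR at 69.80° ✓; |NR| = 42.50 ✓; ∠NRH = 80.40° ✓; |RH| = 15.30 ✓; ∠(RH, HQ) = 96.50° ✗; |HQ| = 12.90 ✓.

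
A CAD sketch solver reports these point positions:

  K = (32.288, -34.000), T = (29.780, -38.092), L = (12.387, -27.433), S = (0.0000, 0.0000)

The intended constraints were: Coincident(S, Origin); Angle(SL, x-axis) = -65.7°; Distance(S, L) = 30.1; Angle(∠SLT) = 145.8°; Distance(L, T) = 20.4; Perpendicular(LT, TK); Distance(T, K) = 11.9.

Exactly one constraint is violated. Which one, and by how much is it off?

Distance(T, K) = 11.9 — off by 7.10.

S = (0.00, 0.00) ✓; SL at -65.70° ✓; |SL| = 30.10 ✓; ∠SLT = 145.8° ✓; |LT| = 20.40 ✓; ∠(LT, TK) = 90.00° ✓; |TK| = 4.799 ✗.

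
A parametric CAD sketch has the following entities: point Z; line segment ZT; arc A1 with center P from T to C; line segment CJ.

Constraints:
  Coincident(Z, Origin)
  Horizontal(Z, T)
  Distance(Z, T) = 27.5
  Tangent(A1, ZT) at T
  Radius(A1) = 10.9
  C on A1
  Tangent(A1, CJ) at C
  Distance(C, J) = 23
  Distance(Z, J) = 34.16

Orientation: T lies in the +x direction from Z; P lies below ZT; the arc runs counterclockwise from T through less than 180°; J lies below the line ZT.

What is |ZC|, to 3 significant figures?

19.0

Z is at the origin; ZT is horizontal with |ZT| = 27.5 and T on the +x side, so T = (27.5, 0.00). Since A1 is tangent to ZT there, PT ⟂ ZT, so P = T + (0, -10.9) = (27.5, -10.9). Since PC ⟂ CJ (tangency), |PJ| = √(10.9² + 23.0²) = 25.5 regardless of where C sits on A1. So J lies on both circle(Z, 34.16) and circle(P, 25.5); the below-ZT intersection is J = (12.8, -31.7). C is the foot of the tangent from J: C = (16.8, -9.02).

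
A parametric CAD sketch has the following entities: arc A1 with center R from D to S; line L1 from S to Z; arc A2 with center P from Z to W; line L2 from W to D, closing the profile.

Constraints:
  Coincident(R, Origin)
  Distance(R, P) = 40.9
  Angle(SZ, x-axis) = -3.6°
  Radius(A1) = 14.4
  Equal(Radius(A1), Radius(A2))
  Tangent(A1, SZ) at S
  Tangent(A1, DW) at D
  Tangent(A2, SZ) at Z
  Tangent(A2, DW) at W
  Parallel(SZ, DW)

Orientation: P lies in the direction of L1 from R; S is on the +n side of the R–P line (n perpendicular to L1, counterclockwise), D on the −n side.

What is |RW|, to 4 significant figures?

43.36

Tangency of A1 to both parallel lines with radius 14.4 puts S and D at R ± 14.4·n: S = (0.9042, 14.37), D = (-0.9042, -14.37). Equal radii place Z and W the same way about P: Z = P + 14.4·n = (41.72, 11.80), W = P − 14.4·n = (39.92, -16.94). Then |RW| = |W − R| = 43.36.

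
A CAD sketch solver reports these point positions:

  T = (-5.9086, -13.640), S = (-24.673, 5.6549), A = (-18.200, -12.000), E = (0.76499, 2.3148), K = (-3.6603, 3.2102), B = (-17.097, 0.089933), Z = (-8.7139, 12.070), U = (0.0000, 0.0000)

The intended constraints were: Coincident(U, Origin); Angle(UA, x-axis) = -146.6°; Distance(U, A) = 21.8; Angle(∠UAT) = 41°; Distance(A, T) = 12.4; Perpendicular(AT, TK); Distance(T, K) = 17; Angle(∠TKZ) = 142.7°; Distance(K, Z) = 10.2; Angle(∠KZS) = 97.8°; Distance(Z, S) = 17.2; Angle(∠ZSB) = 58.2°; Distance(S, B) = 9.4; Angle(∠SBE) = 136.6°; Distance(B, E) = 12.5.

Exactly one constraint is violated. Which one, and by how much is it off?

Distance(B, E) = 12.5 — off by 5.50.

U = (0.00, 0.00) ✓; UA at -146.6° ✓; |UA| = 21.80 ✓; ∠UAT = 41.00° ✓; |AT| = 12.40 ✓; ∠(AT, TK) = 90.00° ✓; |TK| = 17.00 ✓; ∠TKZ = 142.7° ✓; |KZ| = 10.20 ✓; ∠KZS = 97.80° ✓; |ZS| = 17.20 ✓; ∠ZSB = 58.20° ✓; |SB| = 9.400 ✓; ∠SBE = 136.6° ✓; |BE| = 18.00 ✗.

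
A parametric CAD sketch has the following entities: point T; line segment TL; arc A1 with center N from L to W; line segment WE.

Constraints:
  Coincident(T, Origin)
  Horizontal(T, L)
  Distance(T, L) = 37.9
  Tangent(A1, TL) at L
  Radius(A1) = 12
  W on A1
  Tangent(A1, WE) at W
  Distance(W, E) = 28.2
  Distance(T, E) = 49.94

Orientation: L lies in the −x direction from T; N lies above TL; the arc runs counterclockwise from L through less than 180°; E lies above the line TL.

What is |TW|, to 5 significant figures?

29.028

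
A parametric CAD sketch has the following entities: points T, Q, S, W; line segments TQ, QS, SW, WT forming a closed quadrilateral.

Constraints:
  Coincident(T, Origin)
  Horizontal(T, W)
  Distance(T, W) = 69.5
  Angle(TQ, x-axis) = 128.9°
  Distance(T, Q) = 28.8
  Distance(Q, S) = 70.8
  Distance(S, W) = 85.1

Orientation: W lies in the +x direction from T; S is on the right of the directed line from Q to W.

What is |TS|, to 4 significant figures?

46.52

T is at the origin; T and W share the same y with |TW| = 69.5 and W in +x, so W = (69.5, 0). TQ runs at 128.9° with |TQ| = 28.8, so Q = (-18.09, 22.41). S is determined by |QS| = 70.8 and |SW| = 85.1 together: it lies at the intersection of circle(Q, 70.8) and circle(W, 85.1). With |QW| = 90.41, the foot of the radical line on QW is 32.87 from Q and the perpendicular offset is √(70.8² − 32.87²) = 62.71. Taking the right-of-QW solution: S = (-1.783, -46.48).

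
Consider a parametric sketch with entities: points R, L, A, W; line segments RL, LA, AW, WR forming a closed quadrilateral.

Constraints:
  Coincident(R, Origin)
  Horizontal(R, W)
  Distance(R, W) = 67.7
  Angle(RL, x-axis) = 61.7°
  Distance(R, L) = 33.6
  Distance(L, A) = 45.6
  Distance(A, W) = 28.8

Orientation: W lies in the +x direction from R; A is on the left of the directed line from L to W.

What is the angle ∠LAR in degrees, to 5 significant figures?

26.406°

Checks: RL at 61.70° ✓; |LA| = 45.60 ✓; |AW| = 28.80 ✓.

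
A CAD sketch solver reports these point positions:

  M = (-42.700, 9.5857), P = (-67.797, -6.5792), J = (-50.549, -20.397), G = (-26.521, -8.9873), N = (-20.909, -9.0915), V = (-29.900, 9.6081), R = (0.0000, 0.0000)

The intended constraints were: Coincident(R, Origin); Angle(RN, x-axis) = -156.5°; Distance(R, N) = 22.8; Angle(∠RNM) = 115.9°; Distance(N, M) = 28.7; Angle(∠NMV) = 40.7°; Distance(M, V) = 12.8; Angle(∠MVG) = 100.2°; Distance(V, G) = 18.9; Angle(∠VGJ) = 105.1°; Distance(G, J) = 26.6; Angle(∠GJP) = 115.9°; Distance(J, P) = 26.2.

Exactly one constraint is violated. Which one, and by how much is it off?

Distance(J, P) = 26.2 — off by 4.10.

R = (0.00, 0.00) ✓; RN at -156.5° ✓; |RN| = 22.80 ✓; ∠RNM = 115.9° ✓; |NM| = 28.70 ✓; ∠NMV = 40.70° ✓; |MV| = 12.80 ✓; ∠MVG = 100.2° ✓; |VG| = 18.90 ✓; ∠VGJ = 105.1° ✓; |GJ| = 26.60 ✓; ∠GJP = 115.9° ✓; |JP| = 22.10 ✗.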